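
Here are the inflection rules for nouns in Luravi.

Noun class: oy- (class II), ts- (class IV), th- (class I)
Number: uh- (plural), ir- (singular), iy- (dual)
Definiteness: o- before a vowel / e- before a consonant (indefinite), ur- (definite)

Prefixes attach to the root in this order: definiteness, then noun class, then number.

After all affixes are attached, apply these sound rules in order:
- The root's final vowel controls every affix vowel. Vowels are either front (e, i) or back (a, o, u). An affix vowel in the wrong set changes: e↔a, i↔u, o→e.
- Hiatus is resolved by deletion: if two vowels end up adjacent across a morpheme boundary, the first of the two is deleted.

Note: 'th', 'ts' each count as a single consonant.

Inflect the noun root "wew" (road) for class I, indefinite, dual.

Attach definiteness indefinite e- (before consonant 'w') → ewew.
Attach noun class class I th- → thewew.
Attach number dual iy- → iythewew.
Vowel harmony: no change.
Vowel deletion: no change.

iythewew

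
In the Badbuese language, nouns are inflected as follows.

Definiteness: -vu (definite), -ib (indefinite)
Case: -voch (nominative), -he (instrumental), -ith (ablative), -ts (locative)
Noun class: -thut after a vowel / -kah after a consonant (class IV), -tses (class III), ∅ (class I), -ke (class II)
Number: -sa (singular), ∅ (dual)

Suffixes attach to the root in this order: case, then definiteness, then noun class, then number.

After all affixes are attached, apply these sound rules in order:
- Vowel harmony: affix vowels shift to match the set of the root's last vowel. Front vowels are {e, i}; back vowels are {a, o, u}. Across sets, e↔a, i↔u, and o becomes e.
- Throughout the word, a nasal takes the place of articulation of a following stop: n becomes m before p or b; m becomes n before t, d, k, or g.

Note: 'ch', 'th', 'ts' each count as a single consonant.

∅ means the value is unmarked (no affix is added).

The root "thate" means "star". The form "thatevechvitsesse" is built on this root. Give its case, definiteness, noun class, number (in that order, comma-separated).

nominative, definite, class III, singular

Segment: thate-voch-vu-tses-sa.
case: -voch → nominative.
definiteness: -vu → definite.
noun class: -tses → class III.
number: -sa → singular.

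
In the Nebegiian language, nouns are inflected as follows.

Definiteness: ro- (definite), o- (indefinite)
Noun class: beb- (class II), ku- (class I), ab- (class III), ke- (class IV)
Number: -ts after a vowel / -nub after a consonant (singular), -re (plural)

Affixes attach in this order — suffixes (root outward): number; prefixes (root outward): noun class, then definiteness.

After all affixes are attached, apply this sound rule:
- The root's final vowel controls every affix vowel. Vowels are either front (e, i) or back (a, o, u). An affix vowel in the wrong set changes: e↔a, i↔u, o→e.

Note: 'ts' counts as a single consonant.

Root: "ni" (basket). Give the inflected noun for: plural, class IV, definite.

rekenire

Attach noun class class IV ke- → keni.
Attach number plural -re → kenire.
Attach definiteness definite ro- → rokenire.
Apply vowel harmony: rokenire → rekenire.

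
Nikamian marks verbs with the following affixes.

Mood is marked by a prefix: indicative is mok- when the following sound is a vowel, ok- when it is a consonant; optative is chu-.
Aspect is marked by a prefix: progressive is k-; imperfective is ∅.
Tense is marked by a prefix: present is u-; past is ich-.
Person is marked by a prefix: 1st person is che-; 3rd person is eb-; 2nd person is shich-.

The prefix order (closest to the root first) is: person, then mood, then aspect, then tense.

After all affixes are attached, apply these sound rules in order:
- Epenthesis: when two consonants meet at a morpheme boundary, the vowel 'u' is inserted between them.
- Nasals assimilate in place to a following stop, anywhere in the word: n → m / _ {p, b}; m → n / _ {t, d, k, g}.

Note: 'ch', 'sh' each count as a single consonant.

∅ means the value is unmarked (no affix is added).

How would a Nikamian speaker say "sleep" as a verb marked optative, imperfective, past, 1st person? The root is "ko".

Attach person 1st person che- → cheko.
Attach mood optative chu- → chucheko.
aspect = imperfective: zero marking, form stays chucheko.
Attach tense past ich- → ichchucheko.
Apply epenthesis: ichchucheko → ichuchucheko.
Nasal assimilation: no change.

ichuchucheko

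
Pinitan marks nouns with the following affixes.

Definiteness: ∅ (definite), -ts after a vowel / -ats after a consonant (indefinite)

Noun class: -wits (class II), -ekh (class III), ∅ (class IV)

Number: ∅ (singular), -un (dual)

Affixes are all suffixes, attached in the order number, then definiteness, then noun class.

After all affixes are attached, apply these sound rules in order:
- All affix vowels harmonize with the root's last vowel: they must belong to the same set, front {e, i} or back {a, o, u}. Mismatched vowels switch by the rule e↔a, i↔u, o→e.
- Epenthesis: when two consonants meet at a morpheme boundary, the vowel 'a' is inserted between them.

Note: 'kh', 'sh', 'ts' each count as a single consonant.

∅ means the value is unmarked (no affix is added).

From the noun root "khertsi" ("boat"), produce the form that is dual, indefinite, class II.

Attach number dual -un → khertsiun.
Attach definiteness indefinite -ats (after consonant 'n') → khertsiunats.
Attach noun class class II -wits → khertsiunatswits.
Apply vowel harmony: khertsiunatswits → khertsiinetswits.
Apply epenthesis: khertsiinetswits → khertsiinetsawits.

khertsiinetsawits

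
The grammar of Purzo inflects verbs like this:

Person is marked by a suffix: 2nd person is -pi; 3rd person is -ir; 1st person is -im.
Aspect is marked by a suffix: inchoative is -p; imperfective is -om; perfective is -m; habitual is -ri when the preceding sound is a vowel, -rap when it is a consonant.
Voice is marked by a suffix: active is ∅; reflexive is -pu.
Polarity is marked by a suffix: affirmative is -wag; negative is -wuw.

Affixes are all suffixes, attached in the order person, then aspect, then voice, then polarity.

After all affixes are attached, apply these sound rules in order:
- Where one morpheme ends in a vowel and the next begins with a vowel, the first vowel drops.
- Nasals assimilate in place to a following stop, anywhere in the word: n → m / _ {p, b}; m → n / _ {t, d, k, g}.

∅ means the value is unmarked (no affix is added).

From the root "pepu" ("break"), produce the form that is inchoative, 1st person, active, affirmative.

Attach person 1st person -im → pepuim.
Attach aspect inchoative -p → pepuimp.
voice = active: zero marking, form stays pepuimp.
Attach polarity affirmative -wag → pepuimpwag.
Apply vowel deletion: pepuimpwag → pepimpwag.
Nasal assimilation: no change.

pepimpwag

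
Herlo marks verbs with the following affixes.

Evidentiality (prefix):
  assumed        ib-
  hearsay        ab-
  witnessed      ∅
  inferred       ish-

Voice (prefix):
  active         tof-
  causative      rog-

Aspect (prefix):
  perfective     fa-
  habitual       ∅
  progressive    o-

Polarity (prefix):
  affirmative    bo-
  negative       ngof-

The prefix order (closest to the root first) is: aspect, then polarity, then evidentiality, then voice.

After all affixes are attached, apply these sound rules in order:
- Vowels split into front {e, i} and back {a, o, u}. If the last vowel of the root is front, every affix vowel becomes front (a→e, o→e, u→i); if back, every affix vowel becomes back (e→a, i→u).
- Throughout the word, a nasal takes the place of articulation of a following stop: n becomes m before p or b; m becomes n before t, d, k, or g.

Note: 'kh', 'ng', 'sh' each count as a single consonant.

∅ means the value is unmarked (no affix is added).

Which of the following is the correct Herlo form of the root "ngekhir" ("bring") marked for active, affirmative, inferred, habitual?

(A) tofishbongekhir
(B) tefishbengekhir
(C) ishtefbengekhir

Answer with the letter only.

B

aspect = habitual: zero marking, form stays ngekhir.
Attach polarity affirmative bo- → bongekhir.
Attach evidentiality inferred ish- → ishbongekhir.
Attach voice active tof- → tofishbongekhir.
Apply vowel harmony: tofishbongekhir → tefishbengekhir.
Nasal assimilation: no change.
So the correct form is tefishbengekhir, option (B).
(A) tofishbongekhir is wrong: it fails to apply the sound rule(s).
(C) ishtefbengekhir is wrong: it has the affixes in the wrong order.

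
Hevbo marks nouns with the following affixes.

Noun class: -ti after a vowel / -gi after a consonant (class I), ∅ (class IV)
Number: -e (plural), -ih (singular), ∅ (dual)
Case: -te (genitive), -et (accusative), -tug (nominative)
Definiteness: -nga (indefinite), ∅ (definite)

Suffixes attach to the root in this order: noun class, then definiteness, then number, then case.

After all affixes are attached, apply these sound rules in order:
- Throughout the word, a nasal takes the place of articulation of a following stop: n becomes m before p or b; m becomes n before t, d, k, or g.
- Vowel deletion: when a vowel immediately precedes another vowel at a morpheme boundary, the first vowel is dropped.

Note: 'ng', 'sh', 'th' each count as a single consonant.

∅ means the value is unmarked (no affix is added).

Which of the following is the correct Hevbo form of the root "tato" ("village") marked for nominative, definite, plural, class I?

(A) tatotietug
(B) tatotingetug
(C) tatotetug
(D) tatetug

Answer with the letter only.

C

Attach noun class class I -ti (after vowel 'o') → tatoti.
definiteness = definite: zero marking, form stays tatoti.
Attach number plural -e → tatotie.
Attach case nominative -tug → tatotietug.
Nasal assimilation: no change.
Apply vowel deletion: tatotietug → tatotetug.
So the correct form is tatotetug, option (C).
(B) tatotingetug is wrong: it uses indefinite instead of definite for definiteness.
(D) tatetug is wrong: it uses class IV instead of class I for noun class.
(A) tatotietug is wrong: it fails to apply the sound rule(s).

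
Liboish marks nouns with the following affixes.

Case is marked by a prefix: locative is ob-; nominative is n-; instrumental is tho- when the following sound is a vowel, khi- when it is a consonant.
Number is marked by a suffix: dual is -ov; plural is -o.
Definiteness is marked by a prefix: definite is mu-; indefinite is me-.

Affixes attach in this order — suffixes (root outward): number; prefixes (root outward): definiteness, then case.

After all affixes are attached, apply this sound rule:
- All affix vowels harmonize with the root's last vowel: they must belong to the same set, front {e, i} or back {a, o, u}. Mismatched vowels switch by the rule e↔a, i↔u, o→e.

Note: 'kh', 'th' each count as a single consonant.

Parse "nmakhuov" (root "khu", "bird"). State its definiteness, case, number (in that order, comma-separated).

Segment: n-me-khu-ov.
definiteness: me- → indefinite.
case: n- → nominative.
number: -ov → dual.

indefinite, nominative, dual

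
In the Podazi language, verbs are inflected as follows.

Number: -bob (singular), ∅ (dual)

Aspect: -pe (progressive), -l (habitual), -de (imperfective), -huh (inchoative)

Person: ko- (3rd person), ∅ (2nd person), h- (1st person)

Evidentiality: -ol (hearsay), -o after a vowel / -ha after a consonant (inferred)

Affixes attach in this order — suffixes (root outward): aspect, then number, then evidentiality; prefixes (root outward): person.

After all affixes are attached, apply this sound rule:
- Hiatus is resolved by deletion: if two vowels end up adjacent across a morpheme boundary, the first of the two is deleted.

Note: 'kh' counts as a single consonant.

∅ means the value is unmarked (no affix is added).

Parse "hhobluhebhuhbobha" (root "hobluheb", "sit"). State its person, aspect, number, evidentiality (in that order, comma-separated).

Segment: h-hobluheb-huh-bob-ha.
person: h- → 1st person.
aspect: -huh → inchoative.
number: -bob → singular.
evidentiality: -o/ha → inferred.

1st person, inchoative, singular, inferred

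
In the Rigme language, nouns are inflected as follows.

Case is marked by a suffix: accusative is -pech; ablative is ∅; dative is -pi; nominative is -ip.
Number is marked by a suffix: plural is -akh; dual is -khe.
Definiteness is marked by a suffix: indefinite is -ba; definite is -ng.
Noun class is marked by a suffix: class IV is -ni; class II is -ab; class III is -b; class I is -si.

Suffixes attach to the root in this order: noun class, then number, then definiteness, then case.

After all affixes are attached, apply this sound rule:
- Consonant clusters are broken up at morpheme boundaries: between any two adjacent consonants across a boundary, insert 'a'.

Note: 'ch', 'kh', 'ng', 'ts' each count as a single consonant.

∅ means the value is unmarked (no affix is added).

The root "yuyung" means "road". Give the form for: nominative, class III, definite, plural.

Attach noun class class III -b → yuyungb.
Attach number plural -akh → yuyungbakh.
Attach definiteness definite -ng → yuyungbakhng.
Attach case nominative -ip → yuyungbakhngip.
Apply epenthesis: yuyungbakhngip → yuyungabakhangip.

yuyungabakhangip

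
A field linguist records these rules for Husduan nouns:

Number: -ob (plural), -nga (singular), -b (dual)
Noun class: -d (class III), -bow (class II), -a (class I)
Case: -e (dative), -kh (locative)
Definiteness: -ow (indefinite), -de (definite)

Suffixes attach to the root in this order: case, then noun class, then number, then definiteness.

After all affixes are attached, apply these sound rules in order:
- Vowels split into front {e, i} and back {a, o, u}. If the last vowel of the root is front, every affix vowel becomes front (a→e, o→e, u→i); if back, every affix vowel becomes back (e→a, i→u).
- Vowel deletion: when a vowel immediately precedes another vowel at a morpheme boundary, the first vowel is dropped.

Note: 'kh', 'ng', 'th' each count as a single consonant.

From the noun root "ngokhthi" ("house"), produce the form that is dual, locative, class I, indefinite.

ngokhthikhebew

Attach case locative -kh → ngokhthikh.
Attach noun class class I -a → ngokhthikha.
Attach number dual -b → ngokhthikhab.
Attach definiteness indefinite -ow → ngokhthikhabow.
Apply vowel harmony: ngokhthikhabow → ngokhthikhebew.
Vowel deletion: no change.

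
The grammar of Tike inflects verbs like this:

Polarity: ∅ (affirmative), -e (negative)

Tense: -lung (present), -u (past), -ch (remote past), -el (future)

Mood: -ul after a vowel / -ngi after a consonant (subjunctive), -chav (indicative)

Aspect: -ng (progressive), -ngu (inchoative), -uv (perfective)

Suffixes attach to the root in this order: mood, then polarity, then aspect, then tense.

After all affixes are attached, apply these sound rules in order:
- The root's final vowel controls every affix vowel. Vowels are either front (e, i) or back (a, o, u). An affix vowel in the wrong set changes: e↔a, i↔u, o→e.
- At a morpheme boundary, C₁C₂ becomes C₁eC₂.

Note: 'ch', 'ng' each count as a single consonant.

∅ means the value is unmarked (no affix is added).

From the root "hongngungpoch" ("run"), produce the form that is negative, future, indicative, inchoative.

Attach mood indicative -chav → hongngungpochchav.
Attach polarity negative -e → hongngungpochchave.
Attach aspect inchoative -ngu → hongngungpochchavengu.
Attach tense future -el → hongngungpochchavenguel.
Apply vowel harmony: hongngungpochchavenguel → hongngungpochchavangual.
Apply epenthesis: hongngungpochchavangual → hongngungpochechavangual.

hongngungpochechavangual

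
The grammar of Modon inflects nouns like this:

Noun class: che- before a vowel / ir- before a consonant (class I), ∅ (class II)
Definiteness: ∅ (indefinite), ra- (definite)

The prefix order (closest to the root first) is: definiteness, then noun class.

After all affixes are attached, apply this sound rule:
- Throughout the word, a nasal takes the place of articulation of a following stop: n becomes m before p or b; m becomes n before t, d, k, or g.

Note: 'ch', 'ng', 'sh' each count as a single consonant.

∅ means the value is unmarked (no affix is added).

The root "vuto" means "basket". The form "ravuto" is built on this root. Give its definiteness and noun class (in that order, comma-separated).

definite, class II

Segment: ra-vuto.
definiteness: ra- → definite.
noun class: ∅ → class II.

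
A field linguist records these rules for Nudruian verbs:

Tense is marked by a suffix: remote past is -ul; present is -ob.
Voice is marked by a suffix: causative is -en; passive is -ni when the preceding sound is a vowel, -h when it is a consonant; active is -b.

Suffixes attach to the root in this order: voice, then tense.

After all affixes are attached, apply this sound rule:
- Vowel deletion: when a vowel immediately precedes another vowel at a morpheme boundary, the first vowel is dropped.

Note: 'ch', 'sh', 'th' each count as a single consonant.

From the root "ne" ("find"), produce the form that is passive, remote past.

Attach voice passive -ni (after vowel 'e') → neni.
Attach tense remote past -ul → neniul.
Apply vowel deletion: neniul → nenul.

nenul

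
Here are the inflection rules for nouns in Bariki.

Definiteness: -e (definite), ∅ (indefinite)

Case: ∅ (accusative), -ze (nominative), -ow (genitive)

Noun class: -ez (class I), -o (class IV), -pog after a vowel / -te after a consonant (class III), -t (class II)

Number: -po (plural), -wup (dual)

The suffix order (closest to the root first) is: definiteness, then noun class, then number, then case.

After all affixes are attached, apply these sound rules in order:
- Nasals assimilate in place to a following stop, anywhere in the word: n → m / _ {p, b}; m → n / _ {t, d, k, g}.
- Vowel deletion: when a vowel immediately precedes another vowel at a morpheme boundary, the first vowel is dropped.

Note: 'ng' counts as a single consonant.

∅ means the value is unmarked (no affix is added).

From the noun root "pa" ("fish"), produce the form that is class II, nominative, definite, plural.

Attach definiteness definite -e → pae.
Attach noun class class II -t → paet.
Attach number plural -po → paetpo.
Attach case nominative -ze → paetpoze.
Nasal assimilation: no change.
Apply vowel deletion: paetpoze → petpoze.

petpoze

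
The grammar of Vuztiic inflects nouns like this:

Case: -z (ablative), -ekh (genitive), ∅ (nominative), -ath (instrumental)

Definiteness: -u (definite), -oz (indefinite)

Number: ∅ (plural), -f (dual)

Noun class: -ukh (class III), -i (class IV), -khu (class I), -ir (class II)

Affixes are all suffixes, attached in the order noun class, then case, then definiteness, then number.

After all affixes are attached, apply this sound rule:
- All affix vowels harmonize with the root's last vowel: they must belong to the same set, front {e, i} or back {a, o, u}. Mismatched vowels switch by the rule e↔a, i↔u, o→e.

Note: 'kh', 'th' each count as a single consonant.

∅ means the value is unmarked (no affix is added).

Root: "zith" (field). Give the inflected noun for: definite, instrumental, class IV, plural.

Attach noun class class IV -i → zithi.
Attach case instrumental -ath → zithiath.
Attach definiteness definite -u → zithiathu.
number = plural: zero marking, form stays zithiathu.
Apply vowel harmony: zithiathu → zithiethi.

zithiethi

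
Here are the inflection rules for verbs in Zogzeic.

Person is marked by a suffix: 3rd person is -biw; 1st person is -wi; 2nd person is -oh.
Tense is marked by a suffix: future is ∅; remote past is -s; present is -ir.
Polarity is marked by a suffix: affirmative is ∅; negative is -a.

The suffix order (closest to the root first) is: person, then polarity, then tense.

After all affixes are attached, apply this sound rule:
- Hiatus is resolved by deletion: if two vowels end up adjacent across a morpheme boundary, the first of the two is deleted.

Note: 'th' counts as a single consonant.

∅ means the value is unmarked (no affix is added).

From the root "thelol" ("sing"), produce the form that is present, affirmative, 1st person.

Attach person 1st person -wi → thelolwi.
polarity = affirmative: zero marking, form stays thelolwi.
Attach tense present -ir → thelolwiir.
Apply vowel deletion: thelolwiir → thelolwir.

thelolwir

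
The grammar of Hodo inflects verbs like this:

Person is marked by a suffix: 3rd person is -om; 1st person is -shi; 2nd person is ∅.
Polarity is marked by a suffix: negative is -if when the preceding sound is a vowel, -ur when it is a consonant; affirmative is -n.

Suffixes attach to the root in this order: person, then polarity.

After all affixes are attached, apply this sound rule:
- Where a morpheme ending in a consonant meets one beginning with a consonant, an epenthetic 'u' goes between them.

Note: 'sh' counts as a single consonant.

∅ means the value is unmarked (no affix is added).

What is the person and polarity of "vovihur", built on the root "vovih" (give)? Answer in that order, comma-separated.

Segment: vovih-ur.
person: ∅ → 2nd person.
polarity: -if/ur → negative.

2nd person, negative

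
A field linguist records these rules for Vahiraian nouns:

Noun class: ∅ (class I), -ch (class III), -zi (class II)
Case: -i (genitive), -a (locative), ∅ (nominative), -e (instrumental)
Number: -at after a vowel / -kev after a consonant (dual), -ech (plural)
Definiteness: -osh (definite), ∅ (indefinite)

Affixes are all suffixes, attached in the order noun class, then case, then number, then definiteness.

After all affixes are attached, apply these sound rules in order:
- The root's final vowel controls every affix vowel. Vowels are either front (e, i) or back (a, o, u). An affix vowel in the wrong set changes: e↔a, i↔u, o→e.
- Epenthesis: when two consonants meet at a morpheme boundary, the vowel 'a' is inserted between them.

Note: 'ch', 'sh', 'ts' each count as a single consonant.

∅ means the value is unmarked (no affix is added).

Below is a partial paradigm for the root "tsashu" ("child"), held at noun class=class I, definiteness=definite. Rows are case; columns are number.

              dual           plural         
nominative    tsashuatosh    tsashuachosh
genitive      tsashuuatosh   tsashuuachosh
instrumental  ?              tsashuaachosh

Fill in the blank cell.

tsashuaatosh

noun class = class I: zero marking, form stays tsashu.
Attach case instrumental -e → tsashue.
Attach number dual -at (after vowel 'e') → tsashueat.
Attach definiteness definite -osh → tsashueatosh.
Apply vowel harmony: tsashueatosh → tsashuaatosh.
Epenthesis: no change.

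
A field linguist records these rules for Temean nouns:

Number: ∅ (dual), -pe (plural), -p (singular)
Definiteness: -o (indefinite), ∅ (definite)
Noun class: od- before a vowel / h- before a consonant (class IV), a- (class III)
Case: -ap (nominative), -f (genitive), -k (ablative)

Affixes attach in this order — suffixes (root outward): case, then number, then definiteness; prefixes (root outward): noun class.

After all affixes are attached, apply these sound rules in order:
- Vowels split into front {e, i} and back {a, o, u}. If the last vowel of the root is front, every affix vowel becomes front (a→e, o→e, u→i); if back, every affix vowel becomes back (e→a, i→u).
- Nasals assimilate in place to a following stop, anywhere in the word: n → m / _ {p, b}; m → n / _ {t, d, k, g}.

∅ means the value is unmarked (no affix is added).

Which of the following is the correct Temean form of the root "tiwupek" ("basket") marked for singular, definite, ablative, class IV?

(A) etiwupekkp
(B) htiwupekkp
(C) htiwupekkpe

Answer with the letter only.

B

Attach case ablative -k → tiwupekk.
Attach number singular -p → tiwupekkp.
definiteness = definite: zero marking, form stays tiwupekkp.
Attach noun class class IV h- (before consonant 't') → htiwupekkp.
Vowel harmony: no change.
Nasal assimilation: no change.
So the correct form is htiwupekkp, option (B).
(C) htiwupekkpe is wrong: it uses indefinite instead of definite for definiteness.
(A) etiwupekkp is wrong: it uses class III instead of class IV for noun class.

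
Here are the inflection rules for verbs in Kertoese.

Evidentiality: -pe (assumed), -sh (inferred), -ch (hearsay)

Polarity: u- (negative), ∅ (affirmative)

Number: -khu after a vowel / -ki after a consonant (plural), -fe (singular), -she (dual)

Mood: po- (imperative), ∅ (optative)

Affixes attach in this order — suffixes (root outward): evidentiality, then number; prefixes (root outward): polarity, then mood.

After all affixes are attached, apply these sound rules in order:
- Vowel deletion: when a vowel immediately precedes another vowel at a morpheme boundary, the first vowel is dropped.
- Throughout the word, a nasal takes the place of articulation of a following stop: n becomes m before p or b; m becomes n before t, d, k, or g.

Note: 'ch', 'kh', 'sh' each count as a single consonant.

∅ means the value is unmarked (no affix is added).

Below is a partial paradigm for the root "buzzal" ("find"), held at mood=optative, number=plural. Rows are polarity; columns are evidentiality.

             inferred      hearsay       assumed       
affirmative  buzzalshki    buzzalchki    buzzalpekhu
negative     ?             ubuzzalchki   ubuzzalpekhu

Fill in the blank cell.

Attach polarity negative u- → ubuzzal.
Attach evidentiality inferred -sh → ubuzzalsh.
mood = optative: zero marking, form stays ubuzzalsh.
Attach number plural -ki (after consonant 'sh') → ubuzzalshki.
Vowel deletion: no change.
Nasal assimilation: no change.

ubuzzalshki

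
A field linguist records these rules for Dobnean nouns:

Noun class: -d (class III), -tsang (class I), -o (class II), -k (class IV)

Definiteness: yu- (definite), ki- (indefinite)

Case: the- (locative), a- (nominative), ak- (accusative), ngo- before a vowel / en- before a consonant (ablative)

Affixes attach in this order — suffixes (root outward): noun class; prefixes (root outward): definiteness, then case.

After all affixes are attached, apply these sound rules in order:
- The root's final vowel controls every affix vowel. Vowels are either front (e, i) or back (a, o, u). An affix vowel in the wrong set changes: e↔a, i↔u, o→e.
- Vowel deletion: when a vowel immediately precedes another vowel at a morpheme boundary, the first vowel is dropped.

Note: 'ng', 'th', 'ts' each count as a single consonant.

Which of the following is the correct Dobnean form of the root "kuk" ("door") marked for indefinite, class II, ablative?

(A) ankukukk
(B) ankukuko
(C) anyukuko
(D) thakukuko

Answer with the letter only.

B

Attach definiteness indefinite ki- → kikuk.
Attach noun class class II -o → kikuko.
Attach case ablative en- (before consonant 'k') → enkikuko.
Apply vowel harmony: enkikuko → ankukuko.
Vowel deletion: no change.
So the correct form is ankukuko, option (B).
(A) ankukukk is wrong: it uses class IV instead of class II for noun class.
(D) thakukuko is wrong: it uses locative instead of ablative for case.
(C) anyukuko is wrong: it uses definite instead of indefinite for definiteness.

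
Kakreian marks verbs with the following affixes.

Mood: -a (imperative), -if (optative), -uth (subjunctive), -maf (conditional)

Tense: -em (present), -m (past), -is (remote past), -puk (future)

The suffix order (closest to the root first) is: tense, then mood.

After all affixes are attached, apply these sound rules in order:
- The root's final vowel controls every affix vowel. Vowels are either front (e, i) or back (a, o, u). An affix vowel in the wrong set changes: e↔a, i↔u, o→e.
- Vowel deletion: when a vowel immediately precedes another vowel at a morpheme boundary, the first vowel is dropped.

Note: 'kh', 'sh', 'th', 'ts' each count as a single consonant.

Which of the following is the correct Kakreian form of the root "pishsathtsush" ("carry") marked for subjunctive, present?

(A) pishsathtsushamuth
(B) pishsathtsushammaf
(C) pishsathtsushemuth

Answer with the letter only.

Attach tense present -em → pishsathtsushem.
Attach mood subjunctive -uth → pishsathtsushemuth.
Apply vowel harmony: pishsathtsushemuth → pishsathtsushamuth.
Vowel deletion: no change.
So the correct form is pishsathtsushamuth, option (A).
(C) pishsathtsushemuth is wrong: it fails to apply the sound rule(s).
(B) pishsathtsushammaf is wrong: it uses conditional instead of subjunctive for mood.

A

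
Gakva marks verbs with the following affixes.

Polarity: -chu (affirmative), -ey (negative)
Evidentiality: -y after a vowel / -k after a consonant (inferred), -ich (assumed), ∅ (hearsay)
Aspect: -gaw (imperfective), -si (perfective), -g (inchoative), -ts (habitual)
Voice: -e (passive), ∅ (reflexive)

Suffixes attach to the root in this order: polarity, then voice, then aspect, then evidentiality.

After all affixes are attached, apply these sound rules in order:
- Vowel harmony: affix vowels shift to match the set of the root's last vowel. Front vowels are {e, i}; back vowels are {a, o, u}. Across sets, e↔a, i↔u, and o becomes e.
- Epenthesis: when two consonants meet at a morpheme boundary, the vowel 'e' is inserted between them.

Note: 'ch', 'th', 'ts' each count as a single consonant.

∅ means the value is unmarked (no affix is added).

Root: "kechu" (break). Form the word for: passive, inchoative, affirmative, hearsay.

kechuchuag

Attach polarity affirmative -chu → kechuchu.
Attach voice passive -e → kechuchue.
Attach aspect inchoative -g → kechuchueg.
evidentiality = hearsay: zero marking, form stays kechuchueg.
Apply vowel harmony: kechuchueg → kechuchuag.
Epenthesis: no change.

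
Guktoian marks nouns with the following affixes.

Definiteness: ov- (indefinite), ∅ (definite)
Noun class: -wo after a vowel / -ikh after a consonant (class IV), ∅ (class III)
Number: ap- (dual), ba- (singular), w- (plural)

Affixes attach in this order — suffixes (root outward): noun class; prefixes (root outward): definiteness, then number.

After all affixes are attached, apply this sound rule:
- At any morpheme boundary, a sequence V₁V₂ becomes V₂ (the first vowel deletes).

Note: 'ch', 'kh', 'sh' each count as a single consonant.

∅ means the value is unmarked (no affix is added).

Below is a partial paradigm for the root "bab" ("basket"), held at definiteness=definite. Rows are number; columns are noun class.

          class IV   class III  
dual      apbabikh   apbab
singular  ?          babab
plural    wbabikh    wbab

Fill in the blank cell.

definiteness = definite: zero marking, form stays bab.
Attach number singular ba- → babab.
Attach noun class class IV -ikh (after consonant 'b') → bababikh.
Vowel deletion: no change.

bababikh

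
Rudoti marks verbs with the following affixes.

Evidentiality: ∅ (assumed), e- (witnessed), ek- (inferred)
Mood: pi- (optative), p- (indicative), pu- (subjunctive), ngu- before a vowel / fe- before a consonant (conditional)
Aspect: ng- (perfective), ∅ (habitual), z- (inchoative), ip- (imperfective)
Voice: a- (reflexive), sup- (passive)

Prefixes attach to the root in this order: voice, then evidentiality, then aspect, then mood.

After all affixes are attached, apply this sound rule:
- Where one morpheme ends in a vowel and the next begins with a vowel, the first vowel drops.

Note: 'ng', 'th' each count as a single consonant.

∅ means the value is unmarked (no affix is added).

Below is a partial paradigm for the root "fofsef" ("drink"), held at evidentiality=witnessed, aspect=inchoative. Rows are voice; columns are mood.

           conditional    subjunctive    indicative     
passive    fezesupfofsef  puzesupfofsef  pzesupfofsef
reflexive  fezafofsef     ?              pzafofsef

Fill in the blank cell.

puzafofsef

Attach voice reflexive a- → afofsef.
Attach evidentiality witnessed e- → eafofsef.
Attach aspect inchoative z- → zeafofsef.
Attach mood subjunctive pu- → puzeafofsef.
Apply vowel deletion: puzeafofsef → puzafofsef.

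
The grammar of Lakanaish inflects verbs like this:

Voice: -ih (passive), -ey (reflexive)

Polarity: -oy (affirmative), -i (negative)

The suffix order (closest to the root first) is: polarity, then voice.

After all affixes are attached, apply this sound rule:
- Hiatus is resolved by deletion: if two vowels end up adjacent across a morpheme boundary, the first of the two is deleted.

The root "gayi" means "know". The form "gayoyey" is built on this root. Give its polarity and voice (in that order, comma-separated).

Segment: gayi-oy-ey.
polarity: -oy → affirmative.
voice: -ey → reflexive.

affirmative, reflexive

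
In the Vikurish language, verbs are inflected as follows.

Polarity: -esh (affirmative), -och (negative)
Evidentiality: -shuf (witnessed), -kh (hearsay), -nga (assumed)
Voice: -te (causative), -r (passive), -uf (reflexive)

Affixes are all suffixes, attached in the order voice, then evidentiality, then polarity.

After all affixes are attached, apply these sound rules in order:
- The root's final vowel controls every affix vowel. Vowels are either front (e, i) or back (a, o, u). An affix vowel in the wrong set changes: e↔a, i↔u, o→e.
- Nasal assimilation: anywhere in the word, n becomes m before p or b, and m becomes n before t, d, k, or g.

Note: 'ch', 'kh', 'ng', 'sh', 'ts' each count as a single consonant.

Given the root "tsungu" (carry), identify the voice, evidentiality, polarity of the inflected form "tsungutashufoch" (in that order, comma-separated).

Segment: tsungu-te-shuf-och.
voice: -te → causative.
evidentiality: -shuf → witnessed.
polarity: -och → negative.

causative, witnessed, negative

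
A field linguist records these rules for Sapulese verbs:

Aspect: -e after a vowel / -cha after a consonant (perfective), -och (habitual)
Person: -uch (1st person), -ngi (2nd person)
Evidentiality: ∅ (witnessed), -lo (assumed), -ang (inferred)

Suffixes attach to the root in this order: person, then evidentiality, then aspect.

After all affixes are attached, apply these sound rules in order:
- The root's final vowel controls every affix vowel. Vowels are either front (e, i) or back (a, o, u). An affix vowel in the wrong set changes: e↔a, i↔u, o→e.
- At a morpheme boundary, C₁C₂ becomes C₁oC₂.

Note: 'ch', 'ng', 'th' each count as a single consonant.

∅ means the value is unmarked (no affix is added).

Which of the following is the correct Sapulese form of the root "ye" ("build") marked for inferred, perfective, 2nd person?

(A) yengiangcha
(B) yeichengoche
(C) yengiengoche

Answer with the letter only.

Attach person 2nd person -ngi → yengi.
Attach evidentiality inferred -ang → yengiang.
Attach aspect perfective -cha (after consonant 'ng') → yengiangcha.
Apply vowel harmony: yengiangcha → yengiengche.
Apply epenthesis: yengiengche → yengiengoche.
So the correct form is yengiengoche, option (C).
(B) yeichengoche is wrong: it uses 1st person instead of 2nd person for person.
(A) yengiangcha is wrong: it fails to apply the sound rule(s).

C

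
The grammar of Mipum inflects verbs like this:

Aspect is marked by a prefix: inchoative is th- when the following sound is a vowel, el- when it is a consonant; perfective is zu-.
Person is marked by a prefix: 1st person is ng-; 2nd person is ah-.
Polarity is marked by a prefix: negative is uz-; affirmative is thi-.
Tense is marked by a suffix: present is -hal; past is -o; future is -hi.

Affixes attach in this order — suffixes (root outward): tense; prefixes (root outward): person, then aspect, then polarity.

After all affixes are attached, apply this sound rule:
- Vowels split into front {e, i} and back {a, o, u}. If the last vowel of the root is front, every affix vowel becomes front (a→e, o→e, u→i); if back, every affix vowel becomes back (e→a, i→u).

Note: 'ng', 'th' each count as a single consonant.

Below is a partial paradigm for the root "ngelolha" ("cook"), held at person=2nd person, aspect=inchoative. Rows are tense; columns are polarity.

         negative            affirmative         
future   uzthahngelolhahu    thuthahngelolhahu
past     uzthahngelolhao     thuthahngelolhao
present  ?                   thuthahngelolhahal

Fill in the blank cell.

Attach tense present -hal → ngelolhahal.
Attach person 2nd person ah- → ahngelolhahal.
Attach aspect inchoative th- (before vowel 'a') → thahngelolhahal.
Attach polarity negative uz- → uzthahngelolhahal.
Vowel harmony: no change.

uzthahngelolhahal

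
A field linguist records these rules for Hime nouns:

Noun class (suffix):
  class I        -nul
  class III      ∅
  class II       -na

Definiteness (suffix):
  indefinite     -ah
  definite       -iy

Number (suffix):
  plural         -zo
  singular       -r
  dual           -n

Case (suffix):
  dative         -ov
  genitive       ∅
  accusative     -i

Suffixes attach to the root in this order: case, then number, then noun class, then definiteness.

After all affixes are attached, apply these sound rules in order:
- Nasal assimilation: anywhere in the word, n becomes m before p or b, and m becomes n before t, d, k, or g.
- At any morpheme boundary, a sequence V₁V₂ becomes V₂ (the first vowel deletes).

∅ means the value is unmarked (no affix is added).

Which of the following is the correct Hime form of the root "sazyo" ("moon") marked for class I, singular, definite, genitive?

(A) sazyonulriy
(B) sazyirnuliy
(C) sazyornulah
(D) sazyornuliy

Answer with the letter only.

case = genitive: zero marking, form stays sazyo.
Attach number singular -r → sazyor.
Attach noun class class I -nul → sazyornul.
Attach definiteness definite -iy → sazyornuliy.
Nasal assimilation: no change.
Vowel deletion: no change.
So the correct form is sazyornuliy, option (D).
(A) sazyonulriy is wrong: it has the affixes in the wrong order.
(B) sazyirnuliy is wrong: it uses accusative instead of genitive for case.
(C) sazyornulah is wrong: it uses indefinite instead of definite for definiteness.

D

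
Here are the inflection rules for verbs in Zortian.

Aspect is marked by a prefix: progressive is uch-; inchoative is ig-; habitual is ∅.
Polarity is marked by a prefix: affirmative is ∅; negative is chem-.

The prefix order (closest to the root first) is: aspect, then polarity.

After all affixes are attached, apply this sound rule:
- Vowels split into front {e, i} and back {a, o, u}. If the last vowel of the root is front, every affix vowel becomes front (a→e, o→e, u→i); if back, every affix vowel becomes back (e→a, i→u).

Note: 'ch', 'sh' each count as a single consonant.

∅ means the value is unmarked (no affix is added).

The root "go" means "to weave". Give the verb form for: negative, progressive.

Attach aspect progressive uch- → uchgo.
Attach polarity negative chem- → chemuchgo.
Apply vowel harmony: chemuchgo → chamuchgo.

chamuchgo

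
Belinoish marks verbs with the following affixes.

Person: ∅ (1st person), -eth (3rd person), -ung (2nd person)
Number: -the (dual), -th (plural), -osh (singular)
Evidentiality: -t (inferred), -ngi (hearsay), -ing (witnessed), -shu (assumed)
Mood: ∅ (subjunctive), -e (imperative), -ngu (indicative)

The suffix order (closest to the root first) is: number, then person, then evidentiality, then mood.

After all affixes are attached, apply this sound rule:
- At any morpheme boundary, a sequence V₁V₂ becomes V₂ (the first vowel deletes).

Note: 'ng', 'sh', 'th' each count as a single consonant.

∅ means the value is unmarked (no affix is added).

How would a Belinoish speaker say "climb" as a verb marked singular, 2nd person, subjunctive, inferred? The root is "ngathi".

ngathoshungt

Attach number singular -osh → ngathiosh.
Attach person 2nd person -ung → ngathioshung.
Attach evidentiality inferred -t → ngathioshungt.
mood = subjunctive: zero marking, form stays ngathioshungt.
Apply vowel deletion: ngathioshungt → ngathoshungt.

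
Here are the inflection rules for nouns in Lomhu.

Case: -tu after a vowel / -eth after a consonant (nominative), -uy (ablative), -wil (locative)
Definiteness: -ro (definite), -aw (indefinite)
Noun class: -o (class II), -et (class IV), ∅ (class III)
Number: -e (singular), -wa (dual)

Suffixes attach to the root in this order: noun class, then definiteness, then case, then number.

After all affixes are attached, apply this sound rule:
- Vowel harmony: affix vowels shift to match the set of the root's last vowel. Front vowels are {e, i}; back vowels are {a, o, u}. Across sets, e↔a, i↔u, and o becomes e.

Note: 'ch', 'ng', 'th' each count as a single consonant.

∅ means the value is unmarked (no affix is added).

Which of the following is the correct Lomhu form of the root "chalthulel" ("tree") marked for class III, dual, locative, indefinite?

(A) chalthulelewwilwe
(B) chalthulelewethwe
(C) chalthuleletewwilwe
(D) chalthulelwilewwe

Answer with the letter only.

noun class = class III: zero marking, form stays chalthulel.
Attach definiteness indefinite -aw → chalthulelaw.
Attach case locative -wil → chalthulelawwil.
Attach number dual -wa → chalthulelawwilwa.
Apply vowel harmony: chalthulelawwilwa → chalthulelewwilwe.
So the correct form is chalthulelewwilwe, option (A).
(D) chalthulelwilewwe is wrong: it has the affixes in the wrong order.
(C) chalthuleletewwilwe is wrong: it uses class IV instead of class III for noun class.
(B) chalthulelewethwe is wrong: it uses nominative instead of locative for case.

A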